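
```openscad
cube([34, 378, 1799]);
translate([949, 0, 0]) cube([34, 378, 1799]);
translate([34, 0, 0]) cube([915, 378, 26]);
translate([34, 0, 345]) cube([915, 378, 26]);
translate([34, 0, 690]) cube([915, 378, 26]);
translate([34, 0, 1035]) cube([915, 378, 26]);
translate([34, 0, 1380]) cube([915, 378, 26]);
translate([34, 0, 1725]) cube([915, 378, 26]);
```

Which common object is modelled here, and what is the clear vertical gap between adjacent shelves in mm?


A bookshelf. The clear shelf gap is 319 mm.

Two tall side panels with 6 horizontal boards between them — a bookshelf. The first two shelf undersides are at z = 0 and z = 345; with shelf thickness 26, the clear gap is 345 − 0 − 26 = 319 mm.


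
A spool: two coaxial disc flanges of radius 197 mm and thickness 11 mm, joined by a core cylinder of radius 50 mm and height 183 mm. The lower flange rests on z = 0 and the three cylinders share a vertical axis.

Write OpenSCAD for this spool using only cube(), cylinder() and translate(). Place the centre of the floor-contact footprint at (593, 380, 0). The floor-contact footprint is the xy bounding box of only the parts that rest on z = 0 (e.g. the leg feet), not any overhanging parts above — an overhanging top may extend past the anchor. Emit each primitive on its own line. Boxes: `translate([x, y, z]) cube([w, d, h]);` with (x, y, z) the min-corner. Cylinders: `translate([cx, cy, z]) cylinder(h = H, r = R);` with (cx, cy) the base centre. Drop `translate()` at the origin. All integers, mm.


translate([593, 380, 0]) cylinder(h = 11, r = 197);
translate([593, 380, 11]) cylinder(h = 183, r = 50);
translate([593, 380, 194]) cylinder(h = 11, r = 197);


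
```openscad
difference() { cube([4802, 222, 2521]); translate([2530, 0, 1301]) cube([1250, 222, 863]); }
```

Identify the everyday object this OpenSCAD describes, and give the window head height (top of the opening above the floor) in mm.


A wall with a window opening. The window head height is 2164 mm.

A wall with a rectangular opening subtracted — a window. Sill at z = 1301, opening 863 mm tall, so the head is at 1301 + 863 = 2164 mm.


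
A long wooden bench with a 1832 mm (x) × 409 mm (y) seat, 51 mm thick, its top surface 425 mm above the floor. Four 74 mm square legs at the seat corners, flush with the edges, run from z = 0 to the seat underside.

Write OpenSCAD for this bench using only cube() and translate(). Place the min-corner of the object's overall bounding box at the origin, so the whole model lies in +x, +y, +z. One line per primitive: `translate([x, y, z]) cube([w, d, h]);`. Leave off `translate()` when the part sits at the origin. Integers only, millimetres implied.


// leg_h = 425 − 51 = 374
translate([0, 0, 374]) cube([1832, 409, 51]);
cube([74, 74, 374]);
translate([0, 335, 0]) cube([74, 74, 374]);
translate([1758, 0, 0]) cube([74, 74, 374]);
translate([1758, 335, 0]) cube([74, 74, 374]);


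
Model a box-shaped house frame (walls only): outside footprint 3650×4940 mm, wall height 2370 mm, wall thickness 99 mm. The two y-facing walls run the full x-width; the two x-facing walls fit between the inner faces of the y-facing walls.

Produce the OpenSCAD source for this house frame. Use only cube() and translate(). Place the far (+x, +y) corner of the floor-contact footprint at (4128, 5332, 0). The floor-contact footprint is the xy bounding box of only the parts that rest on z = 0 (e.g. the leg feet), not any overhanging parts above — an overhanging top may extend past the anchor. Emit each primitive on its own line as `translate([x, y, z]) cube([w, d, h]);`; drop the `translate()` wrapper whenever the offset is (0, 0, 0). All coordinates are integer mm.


translate([478, 392, 0]) cube([3650, 99, 2370]);
translate([478, 5233, 0]) cube([3650, 99, 2370]);
translate([478, 491, 0]) cube([99, 4742, 2370]);
translate([4029, 491, 0]) cube([99, 4742, 2370]);


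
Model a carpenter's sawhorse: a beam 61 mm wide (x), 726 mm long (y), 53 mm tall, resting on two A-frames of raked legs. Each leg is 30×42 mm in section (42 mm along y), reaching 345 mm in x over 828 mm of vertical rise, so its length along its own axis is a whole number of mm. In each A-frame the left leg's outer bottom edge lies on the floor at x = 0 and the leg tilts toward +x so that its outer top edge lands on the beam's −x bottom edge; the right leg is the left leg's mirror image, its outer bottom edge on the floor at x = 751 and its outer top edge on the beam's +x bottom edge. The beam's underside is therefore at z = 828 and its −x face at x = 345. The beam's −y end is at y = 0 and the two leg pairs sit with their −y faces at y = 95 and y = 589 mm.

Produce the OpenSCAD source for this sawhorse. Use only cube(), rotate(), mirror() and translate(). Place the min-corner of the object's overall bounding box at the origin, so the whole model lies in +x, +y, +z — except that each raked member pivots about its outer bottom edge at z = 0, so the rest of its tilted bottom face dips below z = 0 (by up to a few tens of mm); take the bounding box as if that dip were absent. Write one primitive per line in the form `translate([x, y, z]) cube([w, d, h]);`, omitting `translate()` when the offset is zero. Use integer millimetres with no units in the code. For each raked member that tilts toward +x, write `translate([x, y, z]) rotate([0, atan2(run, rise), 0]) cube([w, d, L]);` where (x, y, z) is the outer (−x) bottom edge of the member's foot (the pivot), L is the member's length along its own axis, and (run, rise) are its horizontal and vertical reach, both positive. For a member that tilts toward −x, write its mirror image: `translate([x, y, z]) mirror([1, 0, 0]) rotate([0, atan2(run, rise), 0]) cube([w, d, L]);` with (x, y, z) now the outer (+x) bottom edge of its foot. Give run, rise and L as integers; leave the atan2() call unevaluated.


translate([345, 0, 828]) cube([61, 726, 53]);
translate([0, 95, 0]) rotate([0, atan2(345, 828), 0]) cube([30, 42, 897]);
translate([751, 95, 0]) mirror([1, 0, 0]) rotate([0, atan2(345, 828), 0]) cube([30, 42, 897]);
translate([0, 589, 0]) rotate([0, atan2(345, 828), 0]) cube([30, 42, 897]);
translate([751, 589, 0]) mirror([1, 0, 0]) rotate([0, atan2(345, 828), 0]) cube([30, 42, 897]);


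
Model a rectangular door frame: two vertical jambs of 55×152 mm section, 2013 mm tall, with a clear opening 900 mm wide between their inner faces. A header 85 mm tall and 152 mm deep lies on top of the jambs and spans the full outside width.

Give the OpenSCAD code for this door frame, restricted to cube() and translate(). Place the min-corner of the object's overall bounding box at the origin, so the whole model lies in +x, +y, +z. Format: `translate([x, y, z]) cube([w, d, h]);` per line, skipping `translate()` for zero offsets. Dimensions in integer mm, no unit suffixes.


cube([55, 152, 2013]);
translate([955, 0, 0]) cube([55, 152, 2013]);
translate([0, 0, 2013]) cube([1010, 152, 85]);


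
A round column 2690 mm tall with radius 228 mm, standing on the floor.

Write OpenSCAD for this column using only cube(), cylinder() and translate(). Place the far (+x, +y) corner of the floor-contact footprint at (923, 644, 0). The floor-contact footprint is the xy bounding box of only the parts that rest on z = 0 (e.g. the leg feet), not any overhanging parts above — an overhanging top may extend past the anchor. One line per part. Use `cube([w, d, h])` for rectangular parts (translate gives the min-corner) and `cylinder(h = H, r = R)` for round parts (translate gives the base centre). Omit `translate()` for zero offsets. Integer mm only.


translate([695, 416, 0]) cylinder(h = 2690, r = 228);


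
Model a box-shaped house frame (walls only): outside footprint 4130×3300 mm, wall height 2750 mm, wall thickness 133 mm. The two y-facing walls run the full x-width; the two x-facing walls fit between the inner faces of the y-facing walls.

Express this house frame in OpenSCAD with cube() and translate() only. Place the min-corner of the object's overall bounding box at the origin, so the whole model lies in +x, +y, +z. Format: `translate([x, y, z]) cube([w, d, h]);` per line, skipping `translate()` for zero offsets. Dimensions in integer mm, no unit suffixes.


cube([4130, 133, 2750]);
translate([0, 3167, 0]) cube([4130, 133, 2750]);
translate([0, 133, 0]) cube([133, 3034, 2750]);
translate([3997, 133, 0]) cube([133, 3034, 2750]);


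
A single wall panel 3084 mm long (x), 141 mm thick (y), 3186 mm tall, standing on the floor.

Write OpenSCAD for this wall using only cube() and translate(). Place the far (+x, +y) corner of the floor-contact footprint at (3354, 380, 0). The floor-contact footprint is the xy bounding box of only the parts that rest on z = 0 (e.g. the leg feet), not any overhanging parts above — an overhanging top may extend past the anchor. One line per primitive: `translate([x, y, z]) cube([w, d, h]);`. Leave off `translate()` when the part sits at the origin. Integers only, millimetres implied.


translate([270, 239, 0]) cube([3084, 141, 3186]);


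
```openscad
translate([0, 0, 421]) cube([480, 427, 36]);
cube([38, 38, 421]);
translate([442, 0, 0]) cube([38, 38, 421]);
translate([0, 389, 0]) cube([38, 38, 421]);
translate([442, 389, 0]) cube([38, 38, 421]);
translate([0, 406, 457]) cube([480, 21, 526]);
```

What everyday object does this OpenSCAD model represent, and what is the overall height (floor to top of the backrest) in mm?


A chair. The overall height is 983 mm.

A slab on four corner posts with a tall panel at the back — a chair. The seat slab sits at z = 421 with thickness 36, and the 526 mm backrest starts at the seat top, so the overall height is 421 + 36 + 526 = 983 mm.


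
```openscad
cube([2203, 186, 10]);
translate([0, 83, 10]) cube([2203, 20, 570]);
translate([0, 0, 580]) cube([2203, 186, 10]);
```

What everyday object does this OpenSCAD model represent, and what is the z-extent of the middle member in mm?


An I-beam. The web height is 570 mm.

Two wide flanges with a thin centred web — an I-beam. Overall 590 mm minus two 10 mm flanges gives a web of 590 − 2·10 = 570 mm.


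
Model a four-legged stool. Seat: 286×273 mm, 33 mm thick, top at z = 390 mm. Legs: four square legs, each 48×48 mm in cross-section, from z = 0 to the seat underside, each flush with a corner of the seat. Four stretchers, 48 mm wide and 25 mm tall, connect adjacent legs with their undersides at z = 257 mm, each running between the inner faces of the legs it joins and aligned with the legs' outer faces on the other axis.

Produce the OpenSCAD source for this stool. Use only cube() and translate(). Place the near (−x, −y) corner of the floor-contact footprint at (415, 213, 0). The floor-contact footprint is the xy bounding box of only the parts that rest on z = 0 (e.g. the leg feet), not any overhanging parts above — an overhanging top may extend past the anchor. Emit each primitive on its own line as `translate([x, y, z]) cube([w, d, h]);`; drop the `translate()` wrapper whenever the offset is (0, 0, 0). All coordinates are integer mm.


translate([415, 213, 357]) cube([286, 273, 33]);
translate([415, 213, 0]) cube([48, 48, 357]);
translate([653, 213, 0]) cube([48, 48, 357]);
translate([415, 438, 0]) cube([48, 48, 357]);
translate([653, 438, 0]) cube([48, 48, 357]);
translate([463, 213, 257]) cube([190, 48, 25]);
translate([463, 438, 257]) cube([190, 48, 25]);
translate([415, 261, 257]) cube([48, 177, 25]);
translate([653, 261, 257]) cube([48, 177, 25]);


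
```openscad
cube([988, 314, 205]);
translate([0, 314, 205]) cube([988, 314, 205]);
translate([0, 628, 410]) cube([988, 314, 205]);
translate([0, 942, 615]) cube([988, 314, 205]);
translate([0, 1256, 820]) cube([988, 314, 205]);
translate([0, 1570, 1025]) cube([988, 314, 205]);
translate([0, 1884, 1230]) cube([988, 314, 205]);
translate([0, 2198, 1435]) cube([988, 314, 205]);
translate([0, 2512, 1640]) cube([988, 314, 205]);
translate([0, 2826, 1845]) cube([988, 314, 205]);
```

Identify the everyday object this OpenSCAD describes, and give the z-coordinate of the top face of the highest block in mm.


A staircase. The total rise is 2050 mm.

10 identical blocks, each offset up and back from the previous — a staircase. Each step is 205 mm tall and there are 10 of them, so the total rise is 10 × 205 = 2050 mm.


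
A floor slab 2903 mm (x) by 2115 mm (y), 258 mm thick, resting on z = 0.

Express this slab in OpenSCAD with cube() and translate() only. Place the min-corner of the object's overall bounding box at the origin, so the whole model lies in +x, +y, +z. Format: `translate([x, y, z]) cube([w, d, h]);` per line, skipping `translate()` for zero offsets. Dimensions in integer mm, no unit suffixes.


cube([2903, 2115, 258]);


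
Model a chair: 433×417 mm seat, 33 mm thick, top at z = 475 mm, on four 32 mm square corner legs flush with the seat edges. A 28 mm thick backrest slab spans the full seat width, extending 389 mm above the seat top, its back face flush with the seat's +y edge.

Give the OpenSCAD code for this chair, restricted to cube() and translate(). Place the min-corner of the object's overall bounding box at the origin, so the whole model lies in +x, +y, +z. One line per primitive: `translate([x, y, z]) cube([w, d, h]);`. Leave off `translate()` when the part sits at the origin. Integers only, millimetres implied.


translate([0, 0, 442]) cube([433, 417, 33]);
cube([32, 32, 442]);
translate([401, 0, 0]) cube([32, 32, 442]);
translate([0, 385, 0]) cube([32, 32, 442]);
translate([401, 385, 0]) cube([32, 32, 442]);
translate([0, 389, 475]) cube([433, 28, 389]);


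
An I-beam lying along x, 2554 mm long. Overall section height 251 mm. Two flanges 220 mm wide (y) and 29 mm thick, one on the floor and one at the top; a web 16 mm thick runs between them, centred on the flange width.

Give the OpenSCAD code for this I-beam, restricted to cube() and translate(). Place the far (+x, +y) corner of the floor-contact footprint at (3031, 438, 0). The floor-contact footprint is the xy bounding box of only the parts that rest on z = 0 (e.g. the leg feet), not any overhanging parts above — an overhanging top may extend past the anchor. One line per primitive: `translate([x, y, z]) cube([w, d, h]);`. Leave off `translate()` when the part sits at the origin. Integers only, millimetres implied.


translate([477, 218, 0]) cube([2554, 220, 29]);
translate([477, 320, 29]) cube([2554, 16, 193]);
translate([477, 218, 222]) cube([2554, 220, 29]);


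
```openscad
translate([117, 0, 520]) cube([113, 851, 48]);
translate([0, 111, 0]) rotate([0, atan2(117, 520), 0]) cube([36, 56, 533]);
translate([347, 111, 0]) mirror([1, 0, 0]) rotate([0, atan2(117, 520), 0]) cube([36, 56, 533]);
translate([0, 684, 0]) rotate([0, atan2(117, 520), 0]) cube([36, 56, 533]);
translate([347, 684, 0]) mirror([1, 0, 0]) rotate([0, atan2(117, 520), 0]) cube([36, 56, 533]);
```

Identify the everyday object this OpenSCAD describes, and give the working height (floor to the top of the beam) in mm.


A sawhorse. The overall height is 568 mm.

A beam across two mirrored pairs of raked legs — a sawhorse. The beam's underside is at z = 520 (matching the legs' vertical rise in atan2(117, 520)) and the beam is 48 mm tall, so its top is at 520 + 48 = 568 mm. The raked legs top out at the beam's underside, so that is the highest point.


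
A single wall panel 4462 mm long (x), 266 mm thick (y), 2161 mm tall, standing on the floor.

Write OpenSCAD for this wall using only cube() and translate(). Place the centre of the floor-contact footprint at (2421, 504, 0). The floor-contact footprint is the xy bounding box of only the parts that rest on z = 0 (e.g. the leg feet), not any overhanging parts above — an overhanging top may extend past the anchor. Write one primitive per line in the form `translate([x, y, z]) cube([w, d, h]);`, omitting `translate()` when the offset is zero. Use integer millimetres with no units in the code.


translate([190, 371, 0]) cube([4462, 266, 2161]);


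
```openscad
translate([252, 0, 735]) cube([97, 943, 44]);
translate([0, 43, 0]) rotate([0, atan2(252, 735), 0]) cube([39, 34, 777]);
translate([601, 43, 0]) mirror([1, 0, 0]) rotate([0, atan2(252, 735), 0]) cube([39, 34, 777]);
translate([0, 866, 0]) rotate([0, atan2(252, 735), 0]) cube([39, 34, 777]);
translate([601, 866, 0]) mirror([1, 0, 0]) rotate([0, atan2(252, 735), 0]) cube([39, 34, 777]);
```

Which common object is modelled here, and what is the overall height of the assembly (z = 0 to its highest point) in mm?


A sawhorse. The overall height is 779 mm.

A beam across two mirrored pairs of raked legs — a sawhorse. The beam's underside is at z = 735 (matching the legs' vertical rise in atan2(252, 735)) and the beam is 44 mm tall, so its top is at 735 + 44 = 779 mm. The raked legs top out at the beam's underside, so that is the highest point.


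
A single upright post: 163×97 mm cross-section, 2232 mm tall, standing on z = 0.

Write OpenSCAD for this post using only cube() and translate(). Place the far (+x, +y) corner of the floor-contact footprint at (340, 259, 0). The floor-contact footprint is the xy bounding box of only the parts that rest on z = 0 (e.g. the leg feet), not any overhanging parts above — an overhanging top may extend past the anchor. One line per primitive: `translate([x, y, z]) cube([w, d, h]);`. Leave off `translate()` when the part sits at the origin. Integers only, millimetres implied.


translate([177, 162, 0]) cube([163, 97, 2232]);


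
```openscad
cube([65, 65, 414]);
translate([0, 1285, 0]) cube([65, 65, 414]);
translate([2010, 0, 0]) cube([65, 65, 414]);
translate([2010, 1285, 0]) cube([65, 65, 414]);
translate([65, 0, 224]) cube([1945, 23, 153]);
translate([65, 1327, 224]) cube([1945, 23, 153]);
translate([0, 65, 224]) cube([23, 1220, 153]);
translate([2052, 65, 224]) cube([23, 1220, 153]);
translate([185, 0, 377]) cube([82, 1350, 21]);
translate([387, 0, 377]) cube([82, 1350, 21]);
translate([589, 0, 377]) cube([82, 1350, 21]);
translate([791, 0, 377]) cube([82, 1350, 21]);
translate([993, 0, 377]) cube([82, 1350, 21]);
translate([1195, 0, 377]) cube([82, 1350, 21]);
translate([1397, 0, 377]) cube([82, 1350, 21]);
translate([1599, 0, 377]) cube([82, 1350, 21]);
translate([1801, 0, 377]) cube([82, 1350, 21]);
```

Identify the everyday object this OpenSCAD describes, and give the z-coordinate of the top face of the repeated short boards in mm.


A bed frame. The slat-top height is 398 mm.

Four posts, four rails, and a row of slats — a bed frame. Slats sit on the rails at z = 224 + 153 = 377; with slat thickness 21, the top is 398 mm.


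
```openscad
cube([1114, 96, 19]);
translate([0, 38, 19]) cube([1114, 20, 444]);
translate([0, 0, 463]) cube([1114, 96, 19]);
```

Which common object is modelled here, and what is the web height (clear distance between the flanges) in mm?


An I-beam. The web height is 444 mm.

Two wide flanges with a thin centred web — an I-beam. Overall 482 mm minus two 19 mm flanges gives a web of 482 − 2·19 = 444 mm.


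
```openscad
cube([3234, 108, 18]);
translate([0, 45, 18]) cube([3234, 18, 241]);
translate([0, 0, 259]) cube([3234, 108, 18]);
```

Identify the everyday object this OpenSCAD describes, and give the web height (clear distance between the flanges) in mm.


An I-beam. The web height is 241 mm.

Two wide flanges with a thin centred web — an I-beam. Overall 277 mm minus two 18 mm flanges gives a web of 277 − 2·18 = 241 mm.


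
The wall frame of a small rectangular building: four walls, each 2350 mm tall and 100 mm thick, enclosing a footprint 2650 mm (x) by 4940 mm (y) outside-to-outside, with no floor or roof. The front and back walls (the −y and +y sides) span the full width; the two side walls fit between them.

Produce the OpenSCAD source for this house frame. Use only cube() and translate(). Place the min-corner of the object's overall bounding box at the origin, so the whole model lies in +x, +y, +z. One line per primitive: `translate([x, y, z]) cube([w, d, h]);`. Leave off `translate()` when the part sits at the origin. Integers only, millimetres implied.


cube([2650, 100, 2350]);
translate([0, 4840, 0]) cube([2650, 100, 2350]);
translate([0, 100, 0]) cube([100, 4740, 2350]);
translate([2550, 100, 0]) cube([100, 4740, 2350]);


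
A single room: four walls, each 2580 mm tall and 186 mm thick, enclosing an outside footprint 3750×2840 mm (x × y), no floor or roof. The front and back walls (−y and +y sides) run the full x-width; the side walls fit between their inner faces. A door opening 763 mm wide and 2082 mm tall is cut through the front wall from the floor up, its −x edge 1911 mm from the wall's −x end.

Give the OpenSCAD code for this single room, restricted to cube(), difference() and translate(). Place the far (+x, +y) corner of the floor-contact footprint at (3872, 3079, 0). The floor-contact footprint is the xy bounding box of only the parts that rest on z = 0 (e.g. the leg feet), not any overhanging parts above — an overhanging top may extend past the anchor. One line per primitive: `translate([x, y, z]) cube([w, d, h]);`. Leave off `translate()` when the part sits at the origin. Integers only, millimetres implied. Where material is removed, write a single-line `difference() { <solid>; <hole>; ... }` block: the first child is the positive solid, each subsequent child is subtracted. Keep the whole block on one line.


difference() { translate([122, 239, 0]) cube([3750, 186, 2580]); translate([2033, 239, 0]) cube([763, 186, 2082]); }
translate([122, 2893, 0]) cube([3750, 186, 2580]);
translate([122, 425, 0]) cube([186, 2468, 2580]);
translate([3686, 425, 0]) cube([186, 2468, 2580]);


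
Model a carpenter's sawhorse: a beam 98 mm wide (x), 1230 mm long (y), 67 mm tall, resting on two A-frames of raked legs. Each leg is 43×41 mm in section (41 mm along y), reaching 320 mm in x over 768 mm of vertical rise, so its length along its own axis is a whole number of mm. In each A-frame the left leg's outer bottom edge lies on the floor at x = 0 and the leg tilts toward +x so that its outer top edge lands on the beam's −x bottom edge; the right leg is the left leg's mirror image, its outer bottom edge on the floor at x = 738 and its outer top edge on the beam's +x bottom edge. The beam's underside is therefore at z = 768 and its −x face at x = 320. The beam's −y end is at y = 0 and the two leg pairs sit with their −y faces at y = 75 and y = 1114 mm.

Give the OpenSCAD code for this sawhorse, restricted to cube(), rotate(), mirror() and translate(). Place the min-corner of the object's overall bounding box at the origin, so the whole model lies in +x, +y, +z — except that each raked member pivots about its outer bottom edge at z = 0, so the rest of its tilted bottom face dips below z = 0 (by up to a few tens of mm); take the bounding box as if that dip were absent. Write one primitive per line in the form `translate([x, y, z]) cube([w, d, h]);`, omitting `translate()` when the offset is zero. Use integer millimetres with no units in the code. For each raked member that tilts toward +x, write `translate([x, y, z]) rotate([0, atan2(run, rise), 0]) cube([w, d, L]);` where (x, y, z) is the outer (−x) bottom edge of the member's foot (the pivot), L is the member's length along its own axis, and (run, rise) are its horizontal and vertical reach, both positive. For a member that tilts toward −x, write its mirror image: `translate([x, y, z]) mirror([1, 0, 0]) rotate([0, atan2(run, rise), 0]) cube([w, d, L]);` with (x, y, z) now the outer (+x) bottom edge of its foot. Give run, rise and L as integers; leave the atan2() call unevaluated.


translate([320, 0, 768]) cube([98, 1230, 67]);
translate([0, 75, 0]) rotate([0, atan2(320, 768), 0]) cube([43, 41, 832]);
translate([738, 75, 0]) mirror([1, 0, 0]) rotate([0, atan2(320, 768), 0]) cube([43, 41, 832]);
translate([0, 1114, 0]) rotate([0, atan2(320, 768), 0]) cube([43, 41, 832]);
translate([738, 1114, 0]) mirror([1, 0, 0]) rotate([0, atan2(320, 768), 0]) cube([43, 41, 832]);


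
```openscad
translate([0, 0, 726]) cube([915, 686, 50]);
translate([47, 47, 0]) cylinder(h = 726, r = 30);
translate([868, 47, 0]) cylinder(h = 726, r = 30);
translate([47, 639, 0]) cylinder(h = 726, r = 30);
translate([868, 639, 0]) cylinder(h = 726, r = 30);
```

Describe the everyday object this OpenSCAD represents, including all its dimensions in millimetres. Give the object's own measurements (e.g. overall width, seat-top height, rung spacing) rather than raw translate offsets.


A table: top 915 mm (x) × 686 mm (y), 50 mm thick, upper face at z = 776 mm, on four round legs of 60 mm diameter, each leg's bounding box inset 17 mm from the nearest pair of top edges from z = 0 to the bottom of the top.


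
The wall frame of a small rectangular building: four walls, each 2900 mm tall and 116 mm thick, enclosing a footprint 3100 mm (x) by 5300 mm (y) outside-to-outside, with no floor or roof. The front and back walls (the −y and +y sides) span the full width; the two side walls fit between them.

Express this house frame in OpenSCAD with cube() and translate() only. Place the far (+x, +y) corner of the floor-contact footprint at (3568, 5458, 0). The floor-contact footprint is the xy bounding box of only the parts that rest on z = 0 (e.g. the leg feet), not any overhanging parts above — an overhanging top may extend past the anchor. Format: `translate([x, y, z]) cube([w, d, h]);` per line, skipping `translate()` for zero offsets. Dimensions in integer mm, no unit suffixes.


translate([468, 158, 0]) cube([3100, 116, 2900]);
translate([468, 5342, 0]) cube([3100, 116, 2900]);
translate([468, 274, 0]) cube([116, 5068, 2900]);
translate([3452, 274, 0]) cube([116, 5068, 2900]);


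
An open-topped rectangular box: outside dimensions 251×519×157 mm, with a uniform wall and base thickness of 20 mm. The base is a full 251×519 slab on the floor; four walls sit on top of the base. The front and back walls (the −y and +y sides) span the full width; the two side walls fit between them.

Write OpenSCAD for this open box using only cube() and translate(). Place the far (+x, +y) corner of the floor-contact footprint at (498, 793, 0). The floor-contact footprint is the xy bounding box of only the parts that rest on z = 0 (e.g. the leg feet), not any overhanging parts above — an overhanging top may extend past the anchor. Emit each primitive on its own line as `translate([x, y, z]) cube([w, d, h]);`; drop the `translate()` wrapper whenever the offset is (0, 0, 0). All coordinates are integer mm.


translate([247, 274, 0]) cube([251, 519, 20]);
translate([247, 274, 20]) cube([251, 20, 137]);
translate([247, 773, 20]) cube([251, 20, 137]);
translate([247, 294, 20]) cube([20, 479, 137]);
translate([478, 294, 20]) cube([20, 479, 137]);


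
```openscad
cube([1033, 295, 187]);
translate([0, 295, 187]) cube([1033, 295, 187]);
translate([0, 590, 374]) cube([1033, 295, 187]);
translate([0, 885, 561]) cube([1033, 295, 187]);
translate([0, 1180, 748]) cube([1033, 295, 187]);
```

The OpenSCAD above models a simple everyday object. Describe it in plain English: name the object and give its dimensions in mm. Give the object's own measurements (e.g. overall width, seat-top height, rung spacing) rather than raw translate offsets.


A straight staircase of 5 solid steps. Each step is 1033 mm wide (x), 295 mm deep (y, the going) and 187 mm tall (the rise). The first step rests on the floor; each subsequent step sits one going further in +y and one rise higher in +z, directly behind and above the previous step with no overlap.


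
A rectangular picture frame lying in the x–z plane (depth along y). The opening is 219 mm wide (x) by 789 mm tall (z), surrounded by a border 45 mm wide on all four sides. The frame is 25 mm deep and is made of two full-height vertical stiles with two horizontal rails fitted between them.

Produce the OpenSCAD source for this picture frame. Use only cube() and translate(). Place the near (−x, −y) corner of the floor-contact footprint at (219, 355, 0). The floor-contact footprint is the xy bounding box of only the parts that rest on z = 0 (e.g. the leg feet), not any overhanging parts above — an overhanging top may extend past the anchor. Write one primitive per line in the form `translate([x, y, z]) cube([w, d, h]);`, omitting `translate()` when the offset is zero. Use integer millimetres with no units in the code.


translate([219, 355, 0]) cube([45, 25, 879]);
translate([483, 355, 0]) cube([45, 25, 879]);
translate([264, 355, 0]) cube([219, 25, 45]);
translate([264, 355, 834]) cube([219, 25, 45]);


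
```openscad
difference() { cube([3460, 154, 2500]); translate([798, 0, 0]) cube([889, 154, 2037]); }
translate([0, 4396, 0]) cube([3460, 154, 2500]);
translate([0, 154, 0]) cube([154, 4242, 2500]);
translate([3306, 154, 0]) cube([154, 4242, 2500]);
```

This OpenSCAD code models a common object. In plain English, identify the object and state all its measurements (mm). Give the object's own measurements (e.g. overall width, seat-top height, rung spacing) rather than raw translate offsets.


A single room: four walls, each 2500 mm tall and 154 mm thick, enclosing an outside footprint 3460×4550 mm (x × y), no floor or roof. The front and back walls (−y and +y sides) run the full x-width; the side walls fit between their inner faces. A door opening 889 mm wide and 2037 mm tall is cut through the front wall from the floor up, its −x edge 798 mm from the wall's −x end.


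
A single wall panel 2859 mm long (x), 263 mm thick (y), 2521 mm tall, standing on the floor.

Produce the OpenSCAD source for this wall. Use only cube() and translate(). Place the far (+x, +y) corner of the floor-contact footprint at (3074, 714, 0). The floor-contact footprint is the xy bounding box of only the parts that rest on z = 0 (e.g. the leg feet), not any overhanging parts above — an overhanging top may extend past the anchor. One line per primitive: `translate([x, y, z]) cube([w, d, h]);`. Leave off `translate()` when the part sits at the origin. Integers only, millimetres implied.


translate([215, 451, 0]) cube([2859, 263, 2521]);


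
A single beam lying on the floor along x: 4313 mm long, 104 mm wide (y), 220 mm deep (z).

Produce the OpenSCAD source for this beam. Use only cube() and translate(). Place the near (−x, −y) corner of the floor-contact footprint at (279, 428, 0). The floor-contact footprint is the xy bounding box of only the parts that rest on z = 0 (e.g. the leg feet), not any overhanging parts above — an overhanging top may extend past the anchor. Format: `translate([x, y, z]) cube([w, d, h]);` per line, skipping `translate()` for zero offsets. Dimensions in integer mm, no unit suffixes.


translate([279, 428, 0]) cube([4313, 104, 220]);


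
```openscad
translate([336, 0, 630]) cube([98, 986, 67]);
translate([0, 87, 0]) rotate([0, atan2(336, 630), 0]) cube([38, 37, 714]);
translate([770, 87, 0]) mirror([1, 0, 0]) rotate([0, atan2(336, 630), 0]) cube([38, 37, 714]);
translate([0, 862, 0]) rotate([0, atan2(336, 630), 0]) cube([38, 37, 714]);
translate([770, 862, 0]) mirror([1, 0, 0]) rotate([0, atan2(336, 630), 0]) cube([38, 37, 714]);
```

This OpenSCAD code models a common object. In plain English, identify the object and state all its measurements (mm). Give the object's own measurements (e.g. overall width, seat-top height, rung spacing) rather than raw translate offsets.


A sawhorse. A 98×986×67 mm beam (x, y, z) sits on two A-frame leg pairs. Each pair is two raked legs of 38×37 mm section (37 mm along y) splaying symmetrically in x. Each leg rises 630 mm vertically over 336 mm of horizontal reach and is 714 mm long along its own axis. Every leg's outer bottom edge rests on the floor and its outer top edge meets a bottom edge of the beam — the left legs (tilting toward +x) meet the beam's −x bottom edge, the right legs (their mirror images, tilting toward −x) meet its +x bottom edge — so the leg tops tuck under the beam, the beam's underside is 630 mm above the floor, and the feet are 770 mm apart outside-to-outside with the beam centred between them. The two leg pairs are set in 87 mm from either end of the beam.


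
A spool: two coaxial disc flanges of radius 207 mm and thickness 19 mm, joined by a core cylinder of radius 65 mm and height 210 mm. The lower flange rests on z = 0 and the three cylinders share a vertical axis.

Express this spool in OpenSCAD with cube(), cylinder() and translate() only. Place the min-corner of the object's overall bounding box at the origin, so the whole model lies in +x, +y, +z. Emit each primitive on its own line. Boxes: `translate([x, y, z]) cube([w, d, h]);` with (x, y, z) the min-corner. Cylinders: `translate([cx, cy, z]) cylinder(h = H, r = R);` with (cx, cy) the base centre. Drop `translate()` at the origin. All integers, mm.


translate([207, 207, 0]) cylinder(h = 19, r = 207);
translate([207, 207, 19]) cylinder(h = 210, r = 65);
translate([207, 207, 229]) cylinder(h = 19, r = 207);


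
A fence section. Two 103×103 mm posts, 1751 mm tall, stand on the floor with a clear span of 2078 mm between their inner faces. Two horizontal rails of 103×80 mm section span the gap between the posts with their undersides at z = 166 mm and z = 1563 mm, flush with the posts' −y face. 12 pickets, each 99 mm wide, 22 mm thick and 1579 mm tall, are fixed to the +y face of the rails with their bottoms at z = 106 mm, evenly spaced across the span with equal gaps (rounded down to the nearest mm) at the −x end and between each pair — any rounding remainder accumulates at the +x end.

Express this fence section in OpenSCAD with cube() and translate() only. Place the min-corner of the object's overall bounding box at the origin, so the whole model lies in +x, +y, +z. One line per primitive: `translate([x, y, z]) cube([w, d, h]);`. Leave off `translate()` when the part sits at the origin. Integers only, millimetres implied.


cube([103, 103, 1751]);
translate([2181, 0, 0]) cube([103, 103, 1751]);
translate([103, 0, 166]) cube([2078, 103, 80]);
translate([103, 0, 1563]) cube([2078, 103, 80]);
translate([171, 103, 106]) cube([99, 22, 1579]);
translate([338, 103, 106]) cube([99, 22, 1579]);
translate([505, 103, 106]) cube([99, 22, 1579]);
translate([672, 103, 106]) cube([99, 22, 1579]);
translate([839, 103, 106]) cube([99, 22, 1579]);
translate([1006, 103, 106]) cube([99, 22, 1579]);
translate([1173, 103, 106]) cube([99, 22, 1579]);
translate([1340, 103, 106]) cube([99, 22, 1579]);
translate([1507, 103, 106]) cube([99, 22, 1579]);
translate([1674, 103, 106]) cube([99, 22, 1579]);
translate([1841, 103, 106]) cube([99, 22, 1579]);
translate([2008, 103, 106]) cube([99, 22, 1579]);


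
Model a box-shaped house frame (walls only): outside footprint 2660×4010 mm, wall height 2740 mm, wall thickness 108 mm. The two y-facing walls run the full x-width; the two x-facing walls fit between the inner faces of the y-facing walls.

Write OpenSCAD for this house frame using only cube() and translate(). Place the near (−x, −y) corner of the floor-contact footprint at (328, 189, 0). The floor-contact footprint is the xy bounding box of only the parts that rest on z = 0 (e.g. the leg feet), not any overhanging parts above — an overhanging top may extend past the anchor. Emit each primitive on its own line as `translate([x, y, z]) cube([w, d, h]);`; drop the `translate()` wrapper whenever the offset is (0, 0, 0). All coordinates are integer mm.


translate([328, 189, 0]) cube([2660, 108, 2740]);
translate([328, 4091, 0]) cube([2660, 108, 2740]);
translate([328, 297, 0]) cube([108, 3794, 2740]);
translate([2880, 297, 0]) cube([108, 3794, 2740]);


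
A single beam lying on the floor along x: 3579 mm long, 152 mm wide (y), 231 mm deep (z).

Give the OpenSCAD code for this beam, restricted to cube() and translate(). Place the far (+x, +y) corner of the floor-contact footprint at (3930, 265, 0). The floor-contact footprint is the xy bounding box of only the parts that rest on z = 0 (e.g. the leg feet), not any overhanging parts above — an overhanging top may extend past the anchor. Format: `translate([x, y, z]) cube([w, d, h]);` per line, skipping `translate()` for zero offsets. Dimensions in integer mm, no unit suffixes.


translate([351, 113, 0]) cube([3579, 152, 231]);


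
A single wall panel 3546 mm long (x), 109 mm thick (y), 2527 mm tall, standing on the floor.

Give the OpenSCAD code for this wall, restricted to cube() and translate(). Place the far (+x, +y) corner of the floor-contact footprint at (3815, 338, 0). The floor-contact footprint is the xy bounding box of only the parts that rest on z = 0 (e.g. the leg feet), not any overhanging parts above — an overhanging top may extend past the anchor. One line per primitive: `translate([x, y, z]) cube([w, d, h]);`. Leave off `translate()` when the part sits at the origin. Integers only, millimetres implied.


translate([269, 229, 0]) cube([3546, 109, 2527]);


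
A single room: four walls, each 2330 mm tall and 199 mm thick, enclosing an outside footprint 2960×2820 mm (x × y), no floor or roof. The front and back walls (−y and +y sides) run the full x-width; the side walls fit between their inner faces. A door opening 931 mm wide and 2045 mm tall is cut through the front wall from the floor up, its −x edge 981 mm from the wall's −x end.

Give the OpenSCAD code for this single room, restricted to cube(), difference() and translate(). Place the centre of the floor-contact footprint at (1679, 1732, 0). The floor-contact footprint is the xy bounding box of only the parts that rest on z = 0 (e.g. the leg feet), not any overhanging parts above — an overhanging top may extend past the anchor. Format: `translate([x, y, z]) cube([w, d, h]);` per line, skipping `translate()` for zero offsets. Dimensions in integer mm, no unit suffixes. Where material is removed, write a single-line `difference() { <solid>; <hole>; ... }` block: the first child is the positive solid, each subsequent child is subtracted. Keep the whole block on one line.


difference() { translate([199, 322, 0]) cube([2960, 199, 2330]); translate([1180, 322, 0]) cube([931, 199, 2045]); }
translate([199, 2943, 0]) cube([2960, 199, 2330]);
translate([199, 521, 0]) cube([199, 2422, 2330]);
translate([2960, 521, 0]) cube([199, 2422, 2330]);


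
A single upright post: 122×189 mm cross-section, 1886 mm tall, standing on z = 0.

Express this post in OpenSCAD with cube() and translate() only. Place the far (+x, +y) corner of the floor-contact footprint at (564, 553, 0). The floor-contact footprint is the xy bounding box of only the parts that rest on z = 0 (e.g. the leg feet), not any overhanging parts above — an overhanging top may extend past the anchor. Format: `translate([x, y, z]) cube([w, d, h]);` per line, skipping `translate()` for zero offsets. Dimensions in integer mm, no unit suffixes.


translate([442, 364, 0]) cube([122, 189, 1886]);


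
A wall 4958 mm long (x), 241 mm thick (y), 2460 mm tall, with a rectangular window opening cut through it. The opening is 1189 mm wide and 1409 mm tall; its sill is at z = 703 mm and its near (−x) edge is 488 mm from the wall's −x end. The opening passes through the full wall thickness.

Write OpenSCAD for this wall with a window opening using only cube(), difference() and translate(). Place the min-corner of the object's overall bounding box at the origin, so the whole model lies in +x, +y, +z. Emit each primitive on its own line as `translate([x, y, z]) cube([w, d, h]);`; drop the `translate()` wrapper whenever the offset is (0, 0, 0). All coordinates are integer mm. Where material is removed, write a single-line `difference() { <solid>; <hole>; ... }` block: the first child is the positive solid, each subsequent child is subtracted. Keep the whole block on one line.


difference() { cube([4958, 241, 2460]); translate([488, 0, 703]) cube([1189, 241, 1409]); }


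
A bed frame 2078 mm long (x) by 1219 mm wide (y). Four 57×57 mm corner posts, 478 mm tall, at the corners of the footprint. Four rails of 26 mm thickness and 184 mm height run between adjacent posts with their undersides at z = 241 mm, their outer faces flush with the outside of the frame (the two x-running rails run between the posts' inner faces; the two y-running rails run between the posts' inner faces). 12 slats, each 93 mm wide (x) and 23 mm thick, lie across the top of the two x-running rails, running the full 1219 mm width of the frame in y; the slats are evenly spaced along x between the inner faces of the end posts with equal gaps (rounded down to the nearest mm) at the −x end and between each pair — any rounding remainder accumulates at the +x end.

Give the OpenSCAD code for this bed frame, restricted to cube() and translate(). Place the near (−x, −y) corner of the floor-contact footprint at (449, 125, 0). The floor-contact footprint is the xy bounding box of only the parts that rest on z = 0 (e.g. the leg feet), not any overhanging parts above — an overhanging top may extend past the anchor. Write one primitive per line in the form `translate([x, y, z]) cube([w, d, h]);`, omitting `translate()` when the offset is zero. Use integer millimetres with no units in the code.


translate([449, 125, 0]) cube([57, 57, 478]);
translate([449, 1287, 0]) cube([57, 57, 478]);
translate([2470, 125, 0]) cube([57, 57, 478]);
translate([2470, 1287, 0]) cube([57, 57, 478]);
translate([506, 125, 241]) cube([1964, 26, 184]);
translate([506, 1318, 241]) cube([1964, 26, 184]);
translate([449, 182, 241]) cube([26, 1105, 184]);
translate([2501, 182, 241]) cube([26, 1105, 184]);
translate([571, 125, 425]) cube([93, 1219, 23]);
translate([729, 125, 425]) cube([93, 1219, 23]);
translate([887, 125, 425]) cube([93, 1219, 23]);
translate([1045, 125, 425]) cube([93, 1219, 23]);
translate([1203, 125, 425]) cube([93, 1219, 23]);
translate([1361, 125, 425]) cube([93, 1219, 23]);
translate([1519, 125, 425]) cube([93, 1219, 23]);
translate([1677, 125, 425]) cube([93, 1219, 23]);
translate([1835, 125, 425]) cube([93, 1219, 23]);
translate([1993, 125, 425]) cube([93, 1219, 23]);
translate([2151, 125, 425]) cube([93, 1219, 23]);
translate([2309, 125, 425]) cube([93, 1219, 23]);
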